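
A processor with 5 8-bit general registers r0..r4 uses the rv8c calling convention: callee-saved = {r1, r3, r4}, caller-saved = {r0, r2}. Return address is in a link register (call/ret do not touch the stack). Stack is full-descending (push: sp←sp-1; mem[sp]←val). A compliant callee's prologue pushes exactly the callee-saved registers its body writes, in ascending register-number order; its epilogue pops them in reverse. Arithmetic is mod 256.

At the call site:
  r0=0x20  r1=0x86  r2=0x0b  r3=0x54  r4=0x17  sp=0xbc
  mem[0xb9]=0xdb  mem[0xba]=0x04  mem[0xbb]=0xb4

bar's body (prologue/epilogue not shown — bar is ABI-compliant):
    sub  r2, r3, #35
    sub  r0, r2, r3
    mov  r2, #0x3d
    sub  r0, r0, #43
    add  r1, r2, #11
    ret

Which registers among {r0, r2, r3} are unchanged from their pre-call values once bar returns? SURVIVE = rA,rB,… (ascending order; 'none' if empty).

SURVIVE = r3

prologue: push r1 → mem[0xbb]=0x86, sp=0xbb
body[0] sub  r2, r3, #35 → r2=0x31
body[1] sub  r0, r2, r3 → r0=0xdd
body[2] mov  r2, #0x3d → r2=0x3d
body[3] sub  r0, r0, #43 → r0=0xb2
body[4] add  r1, r2, #11 → r1=0x48
epilogue: pop r1=0x86, sp=0xbc
r0: caller-saved, written=True
r2: caller-saved, written=True
r3: callee-saved, written=False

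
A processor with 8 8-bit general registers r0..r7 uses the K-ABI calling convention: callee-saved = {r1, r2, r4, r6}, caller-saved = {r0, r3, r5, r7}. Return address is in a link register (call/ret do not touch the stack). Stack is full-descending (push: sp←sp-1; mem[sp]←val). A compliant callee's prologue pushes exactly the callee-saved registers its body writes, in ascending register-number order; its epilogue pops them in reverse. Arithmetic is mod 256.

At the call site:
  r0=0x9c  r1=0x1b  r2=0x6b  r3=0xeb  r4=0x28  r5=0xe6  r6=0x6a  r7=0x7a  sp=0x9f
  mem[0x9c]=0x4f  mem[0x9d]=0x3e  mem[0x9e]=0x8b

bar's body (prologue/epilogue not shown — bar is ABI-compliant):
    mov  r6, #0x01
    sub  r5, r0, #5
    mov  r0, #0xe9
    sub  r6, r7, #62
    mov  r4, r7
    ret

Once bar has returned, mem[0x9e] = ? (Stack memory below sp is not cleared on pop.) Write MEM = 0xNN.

MEM = 0x28

prologue: push r4 -> mem[0x9e]=0x28, sp=0x9e
prologue: push r6 -> mem[0x9d]=0x6a, sp=0x9d
body[0] mov  r6, #0x01 -> r6=0x01
body[1] sub  r5, r0, #5 -> r5=0x97
body[2] mov  r0, #0xe9 -> r0=0xe9
body[3] sub  r6, r7, #62 -> r6=0x3c
body[4] mov  r4, r7 -> r4=0x7a
epilogue: pop r6=0x6a, sp=0x9e
epilogue: pop r4=0x28, sp=0x9f
prologue pushed ['r4', 'r6'] at ['0x9e', '0x9d']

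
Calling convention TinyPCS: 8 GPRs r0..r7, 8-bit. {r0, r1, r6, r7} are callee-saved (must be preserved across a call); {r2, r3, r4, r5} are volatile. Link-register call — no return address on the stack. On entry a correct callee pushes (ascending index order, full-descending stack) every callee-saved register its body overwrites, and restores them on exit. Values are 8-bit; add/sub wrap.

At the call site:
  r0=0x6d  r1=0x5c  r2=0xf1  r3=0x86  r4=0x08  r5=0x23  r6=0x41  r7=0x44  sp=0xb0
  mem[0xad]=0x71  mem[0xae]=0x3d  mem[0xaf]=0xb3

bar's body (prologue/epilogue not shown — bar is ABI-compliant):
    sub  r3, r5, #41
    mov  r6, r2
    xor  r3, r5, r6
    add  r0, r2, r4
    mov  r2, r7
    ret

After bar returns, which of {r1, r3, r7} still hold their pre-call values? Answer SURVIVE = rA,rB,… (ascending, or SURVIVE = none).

SURVIVE = r1,r7

prologue: push r0 -> mem[0xaf]=0x6d, sp=0xaf
prologue: push r6 -> mem[0xae]=0x41, sp=0xae
body[0] sub  r3, r5, #41 -> r3=0xfa
body[1] mov  r6, r2 -> r6=0xf1
body[2] xor  r3, r5, r6 -> r3=0xd2
body[3] add  r0, r2, r4 -> r0=0xf9
body[4] mov  r2, r7 -> r2=0x44
epilogue: pop r6=0x41, sp=0xaf
epilogue: pop r0=0x6d, sp=0xb0
r1: callee-saved, written=False
r3: caller-saved, written=True
r7: callee-saved, written=False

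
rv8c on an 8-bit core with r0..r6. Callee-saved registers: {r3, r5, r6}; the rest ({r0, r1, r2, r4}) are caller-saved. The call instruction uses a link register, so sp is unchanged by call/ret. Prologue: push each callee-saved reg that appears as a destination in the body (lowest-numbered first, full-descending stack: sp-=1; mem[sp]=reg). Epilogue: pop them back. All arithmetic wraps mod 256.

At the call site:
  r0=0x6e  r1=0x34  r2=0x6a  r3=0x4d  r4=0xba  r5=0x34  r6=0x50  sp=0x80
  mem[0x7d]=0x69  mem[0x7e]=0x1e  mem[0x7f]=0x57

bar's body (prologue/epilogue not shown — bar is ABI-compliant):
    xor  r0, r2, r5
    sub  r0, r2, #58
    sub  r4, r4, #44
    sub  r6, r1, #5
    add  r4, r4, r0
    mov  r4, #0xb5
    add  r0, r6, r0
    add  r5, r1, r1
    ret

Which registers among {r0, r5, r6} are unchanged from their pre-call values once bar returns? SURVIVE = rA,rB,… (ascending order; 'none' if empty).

prologue: push r5 -> mem[0x7f]=0x34, sp=0x7f
prologue: push r6 -> mem[0x7e]=0x50, sp=0x7e
body[0] xor  r0, r2, r5 -> r0=0x5e
body[1] sub  r0, r2, #58 -> r0=0x30
body[2] sub  r4, r4, #44 -> r4=0x8e
body[3] sub  r6, r1, #5 -> r6=0x2f
body[4] add  r4, r4, r0 -> r4=0xbe
body[5] mov  r4, #0xb5 -> r4=0xb5
body[6] add  r0, r6, r0 -> r0=0x5f
body[7] add  r5, r1, r1 -> r5=0x68
epilogue: pop r6=0x50, sp=0x7f
epilogue: pop r5=0x34, sp=0x80
r0: caller-saved, written=True
r5: callee-saved, written=True
r6: callee-saved, written=True

SURVIVE = r5,r6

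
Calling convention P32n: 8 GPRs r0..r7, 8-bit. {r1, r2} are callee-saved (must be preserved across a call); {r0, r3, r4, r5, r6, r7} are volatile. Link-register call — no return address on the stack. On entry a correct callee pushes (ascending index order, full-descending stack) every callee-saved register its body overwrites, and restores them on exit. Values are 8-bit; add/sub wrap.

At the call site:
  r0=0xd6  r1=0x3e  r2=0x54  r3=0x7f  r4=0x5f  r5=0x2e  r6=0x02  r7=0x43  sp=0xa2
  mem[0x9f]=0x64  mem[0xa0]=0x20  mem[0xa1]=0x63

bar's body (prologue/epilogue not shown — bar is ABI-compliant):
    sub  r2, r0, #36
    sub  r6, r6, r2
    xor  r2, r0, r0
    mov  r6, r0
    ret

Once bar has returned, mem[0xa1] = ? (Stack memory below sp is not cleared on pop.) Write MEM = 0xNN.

prologue: push r2 -> mem[0xa1]=0x54, sp=0xa1
body[0] sub  r2, r0, #36 -> r2=0xb2
body[1] sub  r6, r6, r2 -> r6=0x50
body[2] xor  r2, r0, r0 -> r2=0x00
body[3] mov  r6, r0 -> r6=0xd6
epilogue: pop r2=0x54, sp=0xa2
prologue pushed ['r2'] at ['0xa1']

MEM = 0x54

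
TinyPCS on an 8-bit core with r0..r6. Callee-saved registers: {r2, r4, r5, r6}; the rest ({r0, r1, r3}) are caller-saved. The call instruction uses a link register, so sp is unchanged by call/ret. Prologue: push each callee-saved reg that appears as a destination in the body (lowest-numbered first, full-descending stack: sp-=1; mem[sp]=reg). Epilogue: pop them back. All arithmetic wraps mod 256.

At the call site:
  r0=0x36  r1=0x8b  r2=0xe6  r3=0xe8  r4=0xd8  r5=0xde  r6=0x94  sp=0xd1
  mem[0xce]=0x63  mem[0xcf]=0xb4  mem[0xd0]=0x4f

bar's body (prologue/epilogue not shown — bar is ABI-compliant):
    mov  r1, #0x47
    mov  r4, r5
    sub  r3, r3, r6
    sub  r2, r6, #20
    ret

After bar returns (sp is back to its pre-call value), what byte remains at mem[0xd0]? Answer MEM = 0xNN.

MEM = 0xe6

prologue: push r2 → mem[0xd0]=0xe6, sp=0xd0
prologue: push r4 → mem[0xcf]=0xd8, sp=0xcf
body[0] mov  r1, #0x47 → r1=0x47
body[1] mov  r4, r5 → r4=0xde
body[2] sub  r3, r3, r6 → r3=0x54
body[3] sub  r2, r6, #20 → r2=0x80
epilogue: pop r4=0xd8, sp=0xd0
epilogue: pop r2=0xe6, sp=0xd1
prologue pushed ['r2', 'r4'] at ['0xd0', '0xcf']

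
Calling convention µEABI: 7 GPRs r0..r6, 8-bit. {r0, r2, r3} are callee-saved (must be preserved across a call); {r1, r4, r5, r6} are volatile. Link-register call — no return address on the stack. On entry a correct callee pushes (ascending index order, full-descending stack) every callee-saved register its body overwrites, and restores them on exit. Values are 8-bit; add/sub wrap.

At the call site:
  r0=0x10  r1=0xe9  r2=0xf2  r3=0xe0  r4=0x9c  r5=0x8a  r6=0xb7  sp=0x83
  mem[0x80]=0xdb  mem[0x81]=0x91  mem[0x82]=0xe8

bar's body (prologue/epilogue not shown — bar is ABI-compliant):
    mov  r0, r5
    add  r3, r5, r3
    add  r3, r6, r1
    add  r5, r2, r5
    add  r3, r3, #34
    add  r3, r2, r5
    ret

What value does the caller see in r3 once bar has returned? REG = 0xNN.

REG = 0xe0

prologue: push r0 → mem[0x82]=0x10, sp=0x82
prologue: push r3 → mem[0x81]=0xe0, sp=0x81
body[0] mov  r0, r5 → r0=0x8a
body[1] add  r3, r5, r3 → r3=0x6a
body[2] add  r3, r6, r1 → r3=0xa0
body[3] add  r5, r2, r5 → r5=0x7c
body[4] add  r3, r3, #34 → r3=0xc2
body[5] add  r3, r2, r5 → r3=0x6e
epilogue: pop r3=0xe0, sp=0x82
epilogue: pop r0=0x10, sp=0x83
r3 is callee-saved → restored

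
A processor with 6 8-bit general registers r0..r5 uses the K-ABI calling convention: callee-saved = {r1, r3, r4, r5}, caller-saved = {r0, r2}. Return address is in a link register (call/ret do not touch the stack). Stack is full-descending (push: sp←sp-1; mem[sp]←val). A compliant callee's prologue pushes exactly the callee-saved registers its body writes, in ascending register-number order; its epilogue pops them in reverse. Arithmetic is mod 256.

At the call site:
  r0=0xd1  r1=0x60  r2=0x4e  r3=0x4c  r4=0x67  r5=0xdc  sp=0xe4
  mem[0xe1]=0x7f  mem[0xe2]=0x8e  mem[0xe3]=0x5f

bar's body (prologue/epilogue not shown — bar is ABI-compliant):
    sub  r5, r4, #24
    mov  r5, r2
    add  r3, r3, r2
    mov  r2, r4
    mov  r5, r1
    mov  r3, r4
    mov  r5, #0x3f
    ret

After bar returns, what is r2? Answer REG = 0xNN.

prologue: push r3 → mem[0xe3]=0x4c, sp=0xe3
prologue: push r5 → mem[0xe2]=0xdc, sp=0xe2
body[0] sub  r5, r4, #24 → r5=0x4f
body[1] mov  r5, r2 → r5=0x4e
body[2] add  r3, r3, r2 → r3=0x9a
body[3] mov  r2, r4 → r2=0x67
body[4] mov  r5, r1 → r5=0x60
body[5] mov  r3, r4 → r3=0x67
body[6] mov  r5, #0x3f → r5=0x3f
epilogue: pop r5=0xdc, sp=0xe3
epilogue: pop r3=0x4c, sp=0xe4
r2 is caller-saved → body value

REG = 0x67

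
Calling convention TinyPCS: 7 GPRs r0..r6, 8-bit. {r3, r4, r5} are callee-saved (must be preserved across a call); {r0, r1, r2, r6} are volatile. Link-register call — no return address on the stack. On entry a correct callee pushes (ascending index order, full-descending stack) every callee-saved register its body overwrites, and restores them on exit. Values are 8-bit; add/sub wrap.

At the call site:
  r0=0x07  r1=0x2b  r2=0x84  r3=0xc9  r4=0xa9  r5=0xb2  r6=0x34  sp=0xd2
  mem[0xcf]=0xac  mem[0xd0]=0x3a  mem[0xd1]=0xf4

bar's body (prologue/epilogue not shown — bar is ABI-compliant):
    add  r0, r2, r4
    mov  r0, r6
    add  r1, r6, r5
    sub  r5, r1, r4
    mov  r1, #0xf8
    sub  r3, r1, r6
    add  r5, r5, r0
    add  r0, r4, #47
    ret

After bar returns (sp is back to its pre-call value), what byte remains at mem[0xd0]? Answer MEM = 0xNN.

MEM = 0xb2

prologue: push r3 -> mem[0xd1]=0xc9, sp=0xd1
prologue: push r5 -> mem[0xd0]=0xb2, sp=0xd0
body[0] add  r0, r2, r4 -> r0=0x2d
body[1] mov  r0, r6 -> r0=0x34
body[2] add  r1, r6, r5 -> r1=0xe6
body[3] sub  r5, r1, r4 -> r5=0x3d
body[4] mov  r1, #0xf8 -> r1=0xf8
body[5] sub  r3, r1, r6 -> r3=0xc4
body[6] add  r5, r5, r0 -> r5=0x71
body[7] add  r0, r4, #47 -> r0=0xd8
epilogue: pop r5=0xb2, sp=0xd1
epilogue: pop r3=0xc9, sp=0xd2
prologue pushed ['r3', 'r5'] at ['0xd1', '0xd0']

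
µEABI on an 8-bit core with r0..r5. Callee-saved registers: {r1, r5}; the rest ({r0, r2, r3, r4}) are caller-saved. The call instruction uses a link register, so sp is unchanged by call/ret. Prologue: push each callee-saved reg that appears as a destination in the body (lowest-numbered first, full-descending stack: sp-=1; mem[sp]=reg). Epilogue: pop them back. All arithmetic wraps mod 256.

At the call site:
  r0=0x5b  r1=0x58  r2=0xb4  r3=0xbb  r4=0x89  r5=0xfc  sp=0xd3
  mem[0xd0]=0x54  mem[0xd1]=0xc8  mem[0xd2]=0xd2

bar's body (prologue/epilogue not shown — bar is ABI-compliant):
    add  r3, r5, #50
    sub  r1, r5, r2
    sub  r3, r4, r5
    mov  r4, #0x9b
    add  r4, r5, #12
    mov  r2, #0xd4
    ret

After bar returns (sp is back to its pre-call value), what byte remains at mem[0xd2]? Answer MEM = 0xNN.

MEM = 0x58

prologue: push r1 -> mem[0xd2]=0x58, sp=0xd2
body[0] add  r3, r5, #50 -> r3=0x2e
body[1] sub  r1, r5, r2 -> r1=0x48
body[2] sub  r3, r4, r5 -> r3=0x8d
body[3] mov  r4, #0x9b -> r4=0x9b
body[4] add  r4, r5, #12 -> r4=0x08
body[5] mov  r2, #0xd4 -> r2=0xd4
epilogue: pop r1=0x58, sp=0xd3
prologue pushed ['r1'] at ['0xd2']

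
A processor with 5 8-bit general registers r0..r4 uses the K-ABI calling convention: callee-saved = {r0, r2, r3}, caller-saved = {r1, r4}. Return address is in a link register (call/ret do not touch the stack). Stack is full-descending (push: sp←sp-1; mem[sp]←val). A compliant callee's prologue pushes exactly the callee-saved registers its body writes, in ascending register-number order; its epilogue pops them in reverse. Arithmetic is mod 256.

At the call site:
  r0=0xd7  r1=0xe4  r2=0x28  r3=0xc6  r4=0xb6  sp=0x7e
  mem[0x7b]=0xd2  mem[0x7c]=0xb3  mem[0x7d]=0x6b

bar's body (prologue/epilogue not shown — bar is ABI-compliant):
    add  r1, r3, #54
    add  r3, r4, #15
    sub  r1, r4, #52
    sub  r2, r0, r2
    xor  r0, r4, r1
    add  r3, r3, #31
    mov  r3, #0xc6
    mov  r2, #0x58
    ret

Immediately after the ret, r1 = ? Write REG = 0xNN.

prologue: push r0 -> mem[0x7d]=0xd7, sp=0x7d
prologue: push r2 -> mem[0x7c]=0x28, sp=0x7c
prologue: push r3 -> mem[0x7b]=0xc6, sp=0x7b
body[0] add  r1, r3, #54 -> r1=0xfc
body[1] add  r3, r4, #15 -> r3=0xc5
body[2] sub  r1, r4, #52 -> r1=0x82
body[3] sub  r2, r0, r2 -> r2=0xaf
body[4] xor  r0, r4, r1 -> r0=0x34
body[5] add  r3, r3, #31 -> r3=0xe4
body[6] mov  r3, #0xc6 -> r3=0xc6
body[7] mov  r2, #0x58 -> r2=0x58
epilogue: pop r3=0xc6, sp=0x7c
epilogue: pop r2=0x28, sp=0x7d
epilogue: pop r0=0xd7, sp=0x7e
r1 is caller-saved -> body value

REG = 0x82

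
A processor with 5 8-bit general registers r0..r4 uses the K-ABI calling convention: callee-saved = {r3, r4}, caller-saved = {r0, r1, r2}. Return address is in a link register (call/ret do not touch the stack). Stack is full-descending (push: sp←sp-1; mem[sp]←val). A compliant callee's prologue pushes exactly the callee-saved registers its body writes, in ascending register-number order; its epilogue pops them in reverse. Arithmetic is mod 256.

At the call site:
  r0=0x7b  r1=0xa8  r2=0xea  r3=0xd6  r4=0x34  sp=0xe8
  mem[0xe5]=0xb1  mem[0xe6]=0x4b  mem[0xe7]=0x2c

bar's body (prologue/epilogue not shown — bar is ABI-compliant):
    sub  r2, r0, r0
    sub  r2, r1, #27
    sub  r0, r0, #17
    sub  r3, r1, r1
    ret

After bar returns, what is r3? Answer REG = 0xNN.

prologue: push r3 → mem[0xe7]=0xd6, sp=0xe7
body[0] sub  r2, r0, r0 → r2=0x00
body[1] sub  r2, r1, #27 → r2=0x8d
body[2] sub  r0, r0, #17 → r0=0x6a
body[3] sub  r3, r1, r1 → r3=0x00
epilogue: pop r3=0xd6, sp=0xe8
r3 is callee-saved → restored

REG = 0xd6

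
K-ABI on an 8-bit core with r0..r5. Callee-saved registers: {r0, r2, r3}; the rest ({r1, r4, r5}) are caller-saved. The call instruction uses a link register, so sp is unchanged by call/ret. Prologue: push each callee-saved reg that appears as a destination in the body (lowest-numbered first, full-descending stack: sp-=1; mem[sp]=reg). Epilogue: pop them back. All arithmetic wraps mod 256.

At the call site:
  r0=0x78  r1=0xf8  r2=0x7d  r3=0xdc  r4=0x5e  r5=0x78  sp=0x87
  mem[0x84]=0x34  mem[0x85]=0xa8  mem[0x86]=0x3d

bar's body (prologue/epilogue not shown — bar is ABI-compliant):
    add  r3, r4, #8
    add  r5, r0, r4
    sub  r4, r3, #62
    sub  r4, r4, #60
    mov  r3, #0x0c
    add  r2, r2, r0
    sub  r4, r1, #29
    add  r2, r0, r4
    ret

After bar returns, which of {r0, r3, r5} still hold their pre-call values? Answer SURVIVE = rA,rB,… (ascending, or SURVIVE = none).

prologue: push r2 → mem[0x86]=0x7d, sp=0x86
prologue: push r3 → mem[0x85]=0xdc, sp=0x85
body[0] add  r3, r4, #8 → r3=0x66
body[1] add  r5, r0, r4 → r5=0xd6
body[2] sub  r4, r3, #62 → r4=0x28
body[3] sub  r4, r4, #60 → r4=0xec
body[4] mov  r3, #0x0c → r3=0x0c
body[5] add  r2, r2, r0 → r2=0xf5
body[6] sub  r4, r1, #29 → r4=0xdb
body[7] add  r2, r0, r4 → r2=0x53
epilogue: pop r3=0xdc, sp=0x86
epilogue: pop r2=0x7d, sp=0x87
r0: callee-saved, written=False
r3: callee-saved, written=True
r5: caller-saved, written=True

SURVIVE = r0,r3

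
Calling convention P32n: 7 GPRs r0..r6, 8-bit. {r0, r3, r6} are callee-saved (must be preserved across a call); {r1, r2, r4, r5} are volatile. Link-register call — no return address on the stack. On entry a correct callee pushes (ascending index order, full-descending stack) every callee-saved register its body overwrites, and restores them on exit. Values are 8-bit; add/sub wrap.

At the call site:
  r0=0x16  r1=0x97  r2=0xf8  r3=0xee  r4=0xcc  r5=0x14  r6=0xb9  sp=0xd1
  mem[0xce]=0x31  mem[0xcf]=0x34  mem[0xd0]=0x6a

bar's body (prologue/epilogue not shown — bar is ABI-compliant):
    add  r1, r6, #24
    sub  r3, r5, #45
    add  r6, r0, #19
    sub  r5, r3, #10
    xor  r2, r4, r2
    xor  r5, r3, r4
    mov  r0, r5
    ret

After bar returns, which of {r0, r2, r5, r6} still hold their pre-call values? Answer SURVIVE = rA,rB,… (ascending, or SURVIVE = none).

SURVIVE = r0,r6

prologue: push r0 → mem[0xd0]=0x16, sp=0xd0
prologue: push r3 → mem[0xcf]=0xee, sp=0xcf
prologue: push r6 → mem[0xce]=0xb9, sp=0xce
body[0] add  r1, r6, #24 → r1=0xd1
body[1] sub  r3, r5, #45 → r3=0xe7
body[2] add  r6, r0, #19 → r6=0x29
body[3] sub  r5, r3, #10 → r5=0xdd
body[4] xor  r2, r4, r2 → r2=0x34
body[5] xor  r5, r3, r4 → r5=0x2b
body[6] mov  r0, r5 → r0=0x2b
epilogue: pop r6=0xb9, sp=0xcf
epilogue: pop r3=0xee, sp=0xd0
epilogue: pop r0=0x16, sp=0xd1
r0: callee-saved, written=True
r2: caller-saved, written=True
r5: caller-saved, written=True
r6: callee-saved, written=True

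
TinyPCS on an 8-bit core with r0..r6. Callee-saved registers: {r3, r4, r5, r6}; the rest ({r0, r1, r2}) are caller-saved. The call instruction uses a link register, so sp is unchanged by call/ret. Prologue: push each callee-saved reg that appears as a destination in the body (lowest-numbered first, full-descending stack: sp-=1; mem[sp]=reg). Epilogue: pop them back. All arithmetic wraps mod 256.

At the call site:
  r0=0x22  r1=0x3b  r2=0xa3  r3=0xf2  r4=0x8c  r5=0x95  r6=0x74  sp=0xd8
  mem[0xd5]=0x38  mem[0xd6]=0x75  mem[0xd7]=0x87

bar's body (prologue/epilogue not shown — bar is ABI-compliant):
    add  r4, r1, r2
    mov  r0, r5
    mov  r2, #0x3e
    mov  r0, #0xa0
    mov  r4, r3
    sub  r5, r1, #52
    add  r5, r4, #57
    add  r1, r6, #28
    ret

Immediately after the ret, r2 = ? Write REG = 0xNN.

prologue: push r4 → mem[0xd7]=0x8c, sp=0xd7
prologue: push r5 → mem[0xd6]=0x95, sp=0xd6
body[0] add  r4, r1, r2 → r4=0xde
body[1] mov  r0, r5 → r0=0x95
body[2] mov  r2, #0x3e → r2=0x3e
body[3] mov  r0, #0xa0 → r0=0xa0
body[4] mov  r4, r3 → r4=0xf2
body[5] sub  r5, r1, #52 → r5=0x07
body[6] add  r5, r4, #57 → r5=0x2b
body[7] add  r1, r6, #28 → r1=0x90
epilogue: pop r5=0x95, sp=0xd7
epilogue: pop r4=0x8c, sp=0xd8
r2 is caller-saved → body value

REG = 0x3e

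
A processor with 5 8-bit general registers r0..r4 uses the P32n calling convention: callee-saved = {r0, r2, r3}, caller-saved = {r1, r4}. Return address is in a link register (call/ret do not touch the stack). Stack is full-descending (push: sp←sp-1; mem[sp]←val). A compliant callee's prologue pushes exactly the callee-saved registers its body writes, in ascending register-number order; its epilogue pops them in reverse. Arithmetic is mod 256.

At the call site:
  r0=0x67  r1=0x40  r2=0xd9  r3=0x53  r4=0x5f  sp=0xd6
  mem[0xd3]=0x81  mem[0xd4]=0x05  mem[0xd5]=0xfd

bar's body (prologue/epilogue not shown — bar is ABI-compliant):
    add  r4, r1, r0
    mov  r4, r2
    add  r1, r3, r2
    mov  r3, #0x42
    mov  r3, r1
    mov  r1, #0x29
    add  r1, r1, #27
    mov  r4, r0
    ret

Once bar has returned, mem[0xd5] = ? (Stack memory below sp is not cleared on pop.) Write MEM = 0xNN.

prologue: push r3 -> mem[0xd5]=0x53, sp=0xd5
body[0] add  r4, r1, r0 -> r4=0xa7
body[1] mov  r4, r2 -> r4=0xd9
body[2] add  r1, r3, r2 -> r1=0x2c
body[3] mov  r3, #0x42 -> r3=0x42
body[4] mov  r3, r1 -> r3=0x2c
body[5] mov  r1, #0x29 -> r1=0x29
body[6] add  r1, r1, #27 -> r1=0x44
body[7] mov  r4, r0 -> r4=0x67
epilogue: pop r3=0x53, sp=0xd6
prologue pushed ['r3'] at ['0xd5']

MEM = 0x53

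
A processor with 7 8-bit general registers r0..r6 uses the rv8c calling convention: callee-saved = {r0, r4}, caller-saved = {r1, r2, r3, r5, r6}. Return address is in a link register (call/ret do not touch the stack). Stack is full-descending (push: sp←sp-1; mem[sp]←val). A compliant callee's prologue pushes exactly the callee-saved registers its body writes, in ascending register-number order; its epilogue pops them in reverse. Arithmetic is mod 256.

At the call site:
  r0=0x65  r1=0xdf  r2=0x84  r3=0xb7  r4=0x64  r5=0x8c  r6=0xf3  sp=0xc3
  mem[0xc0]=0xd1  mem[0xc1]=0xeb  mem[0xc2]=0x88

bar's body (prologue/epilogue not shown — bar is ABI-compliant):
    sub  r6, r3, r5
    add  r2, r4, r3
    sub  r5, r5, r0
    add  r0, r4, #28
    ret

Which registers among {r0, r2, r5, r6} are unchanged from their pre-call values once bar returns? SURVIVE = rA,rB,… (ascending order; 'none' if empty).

SURVIVE = r0

prologue: push r0 -> mem[0xc2]=0x65, sp=0xc2
body[0] sub  r6, r3, r5 -> r6=0x2b
body[1] add  r2, r4, r3 -> r2=0x1b
body[2] sub  r5, r5, r0 -> r5=0x27
body[3] add  r0, r4, #28 -> r0=0x80
epilogue: pop r0=0x65, sp=0xc3
r0: callee-saved, written=True
r2: caller-saved, written=True
r5: caller-saved, written=True
r6: caller-saved, written=True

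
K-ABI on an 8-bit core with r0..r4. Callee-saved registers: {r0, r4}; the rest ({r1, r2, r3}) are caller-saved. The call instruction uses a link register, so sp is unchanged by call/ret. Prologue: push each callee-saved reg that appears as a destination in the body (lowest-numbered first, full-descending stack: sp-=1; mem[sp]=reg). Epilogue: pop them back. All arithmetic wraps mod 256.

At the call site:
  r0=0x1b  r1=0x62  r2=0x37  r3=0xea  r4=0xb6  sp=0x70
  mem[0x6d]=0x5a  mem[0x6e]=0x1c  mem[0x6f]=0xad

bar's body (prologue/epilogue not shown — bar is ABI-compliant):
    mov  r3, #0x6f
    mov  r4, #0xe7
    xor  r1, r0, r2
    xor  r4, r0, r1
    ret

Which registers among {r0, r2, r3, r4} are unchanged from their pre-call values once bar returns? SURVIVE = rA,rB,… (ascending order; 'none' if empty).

prologue: push r4 -> mem[0x6f]=0xb6, sp=0x6f
body[0] mov  r3, #0x6f -> r3=0x6f
body[1] mov  r4, #0xe7 -> r4=0xe7
body[2] xor  r1, r0, r2 -> r1=0x2c
body[3] xor  r4, r0, r1 -> r4=0x37
epilogue: pop r4=0xb6, sp=0x70
r0: callee-saved, written=False
r2: caller-saved, written=False
r3: caller-saved, written=True
r4: callee-saved, written=True

SURVIVE = r0,r2,r4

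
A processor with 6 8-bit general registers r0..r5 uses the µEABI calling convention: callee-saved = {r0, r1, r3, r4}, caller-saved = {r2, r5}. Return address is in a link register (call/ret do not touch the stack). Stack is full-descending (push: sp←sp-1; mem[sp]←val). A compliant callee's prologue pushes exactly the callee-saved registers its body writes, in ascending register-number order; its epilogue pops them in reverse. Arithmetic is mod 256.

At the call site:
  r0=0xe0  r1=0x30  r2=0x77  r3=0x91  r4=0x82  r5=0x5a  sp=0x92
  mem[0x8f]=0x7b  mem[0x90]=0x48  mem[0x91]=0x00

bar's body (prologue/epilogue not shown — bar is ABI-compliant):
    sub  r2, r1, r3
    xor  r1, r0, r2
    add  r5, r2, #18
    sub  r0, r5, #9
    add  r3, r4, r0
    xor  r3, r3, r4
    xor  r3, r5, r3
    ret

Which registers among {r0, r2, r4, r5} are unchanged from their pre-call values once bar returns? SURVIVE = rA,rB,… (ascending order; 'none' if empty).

SURVIVE = r0,r4

prologue: push r0 → mem[0x91]=0xe0, sp=0x91
prologue: push r1 → mem[0x90]=0x30, sp=0x90
prologue: push r3 → mem[0x8f]=0x91, sp=0x8f
body[0] sub  r2, r1, r3 → r2=0x9f
body[1] xor  r1, r0, r2 → r1=0x7f
body[2] add  r5, r2, #18 → r5=0xb1
body[3] sub  r0, r5, #9 → r0=0xa8
body[4] add  r3, r4, r0 → r3=0x2a
body[5] xor  r3, r3, r4 → r3=0xa8
body[6] xor  r3, r5, r3 → r3=0x19
epilogue: pop r3=0x91, sp=0x90
epilogue: pop r1=0x30, sp=0x91
epilogue: pop r0=0xe0, sp=0x92
r0: callee-saved, written=True
r2: caller-saved, written=True
r4: callee-saved, written=False
r5: caller-saved, written=True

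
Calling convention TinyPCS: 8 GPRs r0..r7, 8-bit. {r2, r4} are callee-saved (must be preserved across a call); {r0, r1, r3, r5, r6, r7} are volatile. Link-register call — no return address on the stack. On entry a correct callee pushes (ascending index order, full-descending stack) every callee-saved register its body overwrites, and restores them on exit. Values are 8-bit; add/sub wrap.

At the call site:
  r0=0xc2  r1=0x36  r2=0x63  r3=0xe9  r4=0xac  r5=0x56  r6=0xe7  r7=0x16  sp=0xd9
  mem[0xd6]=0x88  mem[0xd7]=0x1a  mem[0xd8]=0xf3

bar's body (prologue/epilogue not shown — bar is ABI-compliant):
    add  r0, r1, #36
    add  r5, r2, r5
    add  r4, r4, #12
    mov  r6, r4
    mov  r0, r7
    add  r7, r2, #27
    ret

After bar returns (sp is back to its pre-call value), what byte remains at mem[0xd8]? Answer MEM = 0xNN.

MEM = 0xac

prologue: push r4 -> mem[0xd8]=0xac, sp=0xd8
body[0] add  r0, r1, #36 -> r0=0x5a
body[1] add  r5, r2, r5 -> r5=0xb9
body[2] add  r4, r4, #12 -> r4=0xb8
body[3] mov  r6, r4 -> r6=0xb8
body[4] mov  r0, r7 -> r0=0x16
body[5] add  r7, r2, #27 -> r7=0x7e
epilogue: pop r4=0xac, sp=0xd9
prologue pushed ['r4'] at ['0xd8']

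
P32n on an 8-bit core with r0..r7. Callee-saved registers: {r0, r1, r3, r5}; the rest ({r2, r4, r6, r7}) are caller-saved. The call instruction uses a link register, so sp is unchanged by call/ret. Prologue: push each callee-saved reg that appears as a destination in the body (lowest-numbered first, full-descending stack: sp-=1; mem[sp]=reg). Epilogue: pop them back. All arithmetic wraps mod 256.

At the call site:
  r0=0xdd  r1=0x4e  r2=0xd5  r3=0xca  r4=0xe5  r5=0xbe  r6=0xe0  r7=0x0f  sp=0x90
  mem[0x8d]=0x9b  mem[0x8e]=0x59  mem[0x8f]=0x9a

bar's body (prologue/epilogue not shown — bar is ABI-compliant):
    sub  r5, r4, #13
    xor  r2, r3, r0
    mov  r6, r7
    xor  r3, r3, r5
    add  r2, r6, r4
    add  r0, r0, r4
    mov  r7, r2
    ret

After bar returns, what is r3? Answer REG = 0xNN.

prologue: push r0 -> mem[0x8f]=0xdd, sp=0x8f
prologue: push r3 -> mem[0x8e]=0xca, sp=0x8e
prologue: push r5 -> mem[0x8d]=0xbe, sp=0x8d
body[0] sub  r5, r4, #13 -> r5=0xd8
body[1] xor  r2, r3, r0 -> r2=0x17
body[2] mov  r6, r7 -> r6=0x0f
body[3] xor  r3, r3, r5 -> r3=0x12
body[4] add  r2, r6, r4 -> r2=0xf4
body[5] add  r0, r0, r4 -> r0=0xc2
body[6] mov  r7, r2 -> r7=0xf4
epilogue: pop r5=0xbe, sp=0x8e
epilogue: pop r3=0xca, sp=0x8f
epilogue: pop r0=0xdd, sp=0x90
r3 is callee-saved -> restored

REG = 0xca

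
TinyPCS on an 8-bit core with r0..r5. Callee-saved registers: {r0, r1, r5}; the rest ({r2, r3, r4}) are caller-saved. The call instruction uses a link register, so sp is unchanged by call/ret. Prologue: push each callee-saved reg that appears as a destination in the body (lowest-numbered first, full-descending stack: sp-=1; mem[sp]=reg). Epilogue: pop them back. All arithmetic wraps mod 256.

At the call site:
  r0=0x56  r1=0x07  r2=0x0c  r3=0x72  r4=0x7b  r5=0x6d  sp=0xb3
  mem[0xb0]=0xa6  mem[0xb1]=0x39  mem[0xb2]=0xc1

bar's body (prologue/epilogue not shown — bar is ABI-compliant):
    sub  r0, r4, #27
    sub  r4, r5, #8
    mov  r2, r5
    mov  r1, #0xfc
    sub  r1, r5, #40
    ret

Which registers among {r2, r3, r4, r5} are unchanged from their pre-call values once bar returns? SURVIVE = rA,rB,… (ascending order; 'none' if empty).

SURVIVE = r3,r5

prologue: push r0 -> mem[0xb2]=0x56, sp=0xb2
prologue: push r1 -> mem[0xb1]=0x07, sp=0xb1
body[0] sub  r0, r4, #27 -> r0=0x60
body[1] sub  r4, r5, #8 -> r4=0x65
body[2] mov  r2, r5 -> r2=0x6d
body[3] mov  r1, #0xfc -> r1=0xfc
body[4] sub  r1, r5, #40 -> r1=0x45
epilogue: pop r1=0x07, sp=0xb2
epilogue: pop r0=0x56, sp=0xb3
r2: caller-saved, written=True
r3: caller-saved, written=False
r4: caller-saved, written=True
r5: callee-saved, written=False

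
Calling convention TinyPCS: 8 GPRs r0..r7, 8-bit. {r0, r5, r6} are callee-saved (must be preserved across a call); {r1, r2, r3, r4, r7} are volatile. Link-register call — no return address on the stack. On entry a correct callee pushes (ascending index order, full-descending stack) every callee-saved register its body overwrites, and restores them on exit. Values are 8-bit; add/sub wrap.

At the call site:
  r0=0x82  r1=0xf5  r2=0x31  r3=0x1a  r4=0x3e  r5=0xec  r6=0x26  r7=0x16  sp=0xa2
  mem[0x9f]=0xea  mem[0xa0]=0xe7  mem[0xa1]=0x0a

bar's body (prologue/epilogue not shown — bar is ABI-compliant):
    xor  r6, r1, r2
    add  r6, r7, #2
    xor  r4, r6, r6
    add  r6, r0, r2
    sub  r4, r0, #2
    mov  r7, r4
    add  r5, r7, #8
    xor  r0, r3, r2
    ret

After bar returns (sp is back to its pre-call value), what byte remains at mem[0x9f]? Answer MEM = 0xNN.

prologue: push r0 → mem[0xa1]=0x82, sp=0xa1
prologue: push r5 → mem[0xa0]=0xec, sp=0xa0
prologue: push r6 → mem[0x9f]=0x26, sp=0x9f
body[0] xor  r6, r1, r2 → r6=0xc4
body[1] add  r6, r7, #2 → r6=0x18
body[2] xor  r4, r6, r6 → r4=0x00
body[3] add  r6, r0, r2 → r6=0xb3
body[4] sub  r4, r0, #2 → r4=0x80
body[5] mov  r7, r4 → r7=0x80
body[6] add  r5, r7, #8 → r5=0x88
body[7] xor  r0, r3, r2 → r0=0x2b
epilogue: pop r6=0x26, sp=0xa0
epilogue: pop r5=0xec, sp=0xa1
epilogue: pop r0=0x82, sp=0xa2
prologue pushed ['r0', 'r5', 'r6'] at ['0xa1', '0xa0', '0x9f']

MEM = 0x26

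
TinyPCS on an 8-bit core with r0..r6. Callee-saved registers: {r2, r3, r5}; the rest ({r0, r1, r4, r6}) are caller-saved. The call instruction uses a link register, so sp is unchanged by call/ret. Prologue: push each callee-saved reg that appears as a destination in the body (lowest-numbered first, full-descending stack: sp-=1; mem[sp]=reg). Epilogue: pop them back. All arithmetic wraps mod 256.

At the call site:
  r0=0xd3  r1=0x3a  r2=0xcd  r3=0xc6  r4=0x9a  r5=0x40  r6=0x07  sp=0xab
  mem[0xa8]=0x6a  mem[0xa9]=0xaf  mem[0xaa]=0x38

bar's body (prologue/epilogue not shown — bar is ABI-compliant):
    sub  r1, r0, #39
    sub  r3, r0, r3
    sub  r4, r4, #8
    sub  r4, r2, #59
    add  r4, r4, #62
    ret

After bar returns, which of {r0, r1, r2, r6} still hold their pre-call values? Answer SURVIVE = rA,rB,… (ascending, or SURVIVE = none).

SURVIVE = r0,r2,r6

prologue: push r3 -> mem[0xaa]=0xc6, sp=0xaa
body[0] sub  r1, r0, #39 -> r1=0xac
body[1] sub  r3, r0, r3 -> r3=0x0d
body[2] sub  r4, r4, #8 -> r4=0x92
body[3] sub  r4, r2, #59 -> r4=0x92
body[4] add  r4, r4, #62 -> r4=0xd0
epilogue: pop r3=0xc6, sp=0xab
r0: caller-saved, written=False
r1: caller-saved, written=True
r2: callee-saved, written=False
r6: caller-saved, written=False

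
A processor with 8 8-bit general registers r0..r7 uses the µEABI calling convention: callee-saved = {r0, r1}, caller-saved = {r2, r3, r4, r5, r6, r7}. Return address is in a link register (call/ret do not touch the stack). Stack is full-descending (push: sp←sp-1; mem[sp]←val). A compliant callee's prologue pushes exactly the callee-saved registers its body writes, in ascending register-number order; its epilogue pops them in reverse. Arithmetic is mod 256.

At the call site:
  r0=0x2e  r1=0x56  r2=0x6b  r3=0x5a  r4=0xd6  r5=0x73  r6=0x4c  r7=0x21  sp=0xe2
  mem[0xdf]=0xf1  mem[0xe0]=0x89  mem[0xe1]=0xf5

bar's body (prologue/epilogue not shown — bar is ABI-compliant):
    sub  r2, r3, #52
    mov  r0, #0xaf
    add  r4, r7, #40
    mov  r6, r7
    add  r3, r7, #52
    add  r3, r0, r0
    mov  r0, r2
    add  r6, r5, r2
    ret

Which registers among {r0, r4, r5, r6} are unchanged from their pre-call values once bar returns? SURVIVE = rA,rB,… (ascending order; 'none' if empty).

prologue: push r0 -> mem[0xe1]=0x2e, sp=0xe1
body[0] sub  r2, r3, #52 -> r2=0x26
body[1] mov  r0, #0xaf -> r0=0xaf
body[2] add  r4, r7, #40 -> r4=0x49
body[3] mov  r6, r7 -> r6=0x21
body[4] add  r3, r7, #52 -> r3=0x55
body[5] add  r3, r0, r0 -> r3=0x5e
body[6] mov  r0, r2 -> r0=0x26
body[7] add  r6, r5, r2 -> r6=0x99
epilogue: pop r0=0x2e, sp=0xe2
r0: callee-saved, written=True
r4: caller-saved, written=True
r5: caller-saved, written=False
r6: caller-saved, written=True

SURVIVE = r0,r5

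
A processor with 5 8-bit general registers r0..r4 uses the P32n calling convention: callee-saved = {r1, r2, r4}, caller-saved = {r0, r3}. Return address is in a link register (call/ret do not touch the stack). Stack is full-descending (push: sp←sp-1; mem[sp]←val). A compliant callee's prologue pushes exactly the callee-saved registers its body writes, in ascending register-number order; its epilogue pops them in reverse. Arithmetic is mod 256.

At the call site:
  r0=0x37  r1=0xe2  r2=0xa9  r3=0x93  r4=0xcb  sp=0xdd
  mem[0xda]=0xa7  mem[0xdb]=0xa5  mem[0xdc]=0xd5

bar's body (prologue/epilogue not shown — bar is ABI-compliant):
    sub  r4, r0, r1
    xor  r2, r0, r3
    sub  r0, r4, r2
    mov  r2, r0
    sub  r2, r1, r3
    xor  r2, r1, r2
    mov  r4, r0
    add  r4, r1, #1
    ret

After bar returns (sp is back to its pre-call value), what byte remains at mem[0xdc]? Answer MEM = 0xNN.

MEM = 0xa9

prologue: push r2 → mem[0xdc]=0xa9, sp=0xdc
prologue: push r4 → mem[0xdb]=0xcb, sp=0xdb
body[0] sub  r4, r0, r1 → r4=0x55
body[1] xor  r2, r0, r3 → r2=0xa4
body[2] sub  r0, r4, r2 → r0=0xb1
body[3] mov  r2, r0 → r2=0xb1
body[4] sub  r2, r1, r3 → r2=0x4f
body[5] xor  r2, r1, r2 → r2=0xad
body[6] mov  r4, r0 → r4=0xb1
body[7] add  r4, r1, #1 → r4=0xe3
epilogue: pop r4=0xcb, sp=0xdc
epilogue: pop r2=0xa9, sp=0xdd
prologue pushed ['r2', 'r4'] at ['0xdc', '0xdb']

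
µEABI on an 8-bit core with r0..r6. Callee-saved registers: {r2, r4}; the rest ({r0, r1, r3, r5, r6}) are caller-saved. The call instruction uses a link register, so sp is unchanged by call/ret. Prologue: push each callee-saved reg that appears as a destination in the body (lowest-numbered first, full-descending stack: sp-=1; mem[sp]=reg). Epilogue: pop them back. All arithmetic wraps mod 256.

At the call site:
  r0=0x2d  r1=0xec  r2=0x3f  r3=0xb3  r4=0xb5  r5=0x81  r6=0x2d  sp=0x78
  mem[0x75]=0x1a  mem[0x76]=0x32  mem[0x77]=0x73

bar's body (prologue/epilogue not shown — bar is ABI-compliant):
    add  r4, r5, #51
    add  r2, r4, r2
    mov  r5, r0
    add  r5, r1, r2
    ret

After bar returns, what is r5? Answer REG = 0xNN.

REG = 0xdf

prologue: push r2 -> mem[0x77]=0x3f, sp=0x77
prologue: push r4 -> mem[0x76]=0xb5, sp=0x76
body[0] add  r4, r5, #51 -> r4=0xb4
body[1] add  r2, r4, r2 -> r2=0xf3
body[2] mov  r5, r0 -> r5=0x2d
body[3] add  r5, r1, r2 -> r5=0xdf
epilogue: pop r4=0xb5, sp=0x77
epilogue: pop r2=0x3f, sp=0x78
r5 is caller-saved -> body value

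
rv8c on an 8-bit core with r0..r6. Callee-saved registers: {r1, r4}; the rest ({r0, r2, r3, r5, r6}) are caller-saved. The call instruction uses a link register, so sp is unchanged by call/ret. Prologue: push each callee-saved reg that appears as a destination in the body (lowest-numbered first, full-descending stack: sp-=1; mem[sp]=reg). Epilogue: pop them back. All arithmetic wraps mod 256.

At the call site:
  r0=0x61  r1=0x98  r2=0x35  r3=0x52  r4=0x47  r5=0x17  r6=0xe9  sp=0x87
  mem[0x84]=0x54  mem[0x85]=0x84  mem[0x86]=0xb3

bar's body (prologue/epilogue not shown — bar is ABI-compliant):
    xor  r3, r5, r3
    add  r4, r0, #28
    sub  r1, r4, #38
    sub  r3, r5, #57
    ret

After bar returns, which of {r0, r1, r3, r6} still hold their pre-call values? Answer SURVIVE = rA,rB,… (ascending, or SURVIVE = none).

SURVIVE = r0,r1,r6

prologue: push r1 → mem[0x86]=0x98, sp=0x86
prologue: push r4 → mem[0x85]=0x47, sp=0x85
body[0] xor  r3, r5, r3 → r3=0x45
body[1] add  r4, r0, #28 → r4=0x7d
body[2] sub  r1, r4, #38 → r1=0x57
body[3] sub  r3, r5, #57 → r3=0xde
epilogue: pop r4=0x47, sp=0x86
epilogue: pop r1=0x98, sp=0x87
r0: caller-saved, written=False
r1: callee-saved, written=True
r3: caller-saved, written=True
r6: caller-saved, written=False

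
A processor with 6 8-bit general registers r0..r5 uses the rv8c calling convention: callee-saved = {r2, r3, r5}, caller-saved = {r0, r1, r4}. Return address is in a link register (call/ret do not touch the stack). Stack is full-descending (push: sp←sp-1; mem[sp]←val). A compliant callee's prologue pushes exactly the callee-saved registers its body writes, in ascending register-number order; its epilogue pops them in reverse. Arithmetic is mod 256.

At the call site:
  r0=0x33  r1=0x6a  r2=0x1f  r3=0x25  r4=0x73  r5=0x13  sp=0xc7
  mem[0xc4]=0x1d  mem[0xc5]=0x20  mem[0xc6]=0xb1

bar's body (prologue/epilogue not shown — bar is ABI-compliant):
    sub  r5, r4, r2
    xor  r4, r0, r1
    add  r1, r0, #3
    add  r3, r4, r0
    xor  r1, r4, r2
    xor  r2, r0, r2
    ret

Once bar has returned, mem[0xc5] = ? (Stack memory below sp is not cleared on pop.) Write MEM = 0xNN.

prologue: push r2 -> mem[0xc6]=0x1f, sp=0xc6
prologue: push r3 -> mem[0xc5]=0x25, sp=0xc5
prologue: push r5 -> mem[0xc4]=0x13, sp=0xc4
body[0] sub  r5, r4, r2 -> r5=0x54
body[1] xor  r4, r0, r1 -> r4=0x59
body[2] add  r1, r0, #3 -> r1=0x36
body[3] add  r3, r4, r0 -> r3=0x8c
body[4] xor  r1, r4, r2 -> r1=0x46
body[5] xor  r2, r0, r2 -> r2=0x2c
epilogue: pop r5=0x13, sp=0xc5
epilogue: pop r3=0x25, sp=0xc6
epilogue: pop r2=0x1f, sp=0xc7
prologue pushed ['r2', 'r3', 'r5'] at ['0xc6', '0xc5', '0xc4']

MEM = 0x25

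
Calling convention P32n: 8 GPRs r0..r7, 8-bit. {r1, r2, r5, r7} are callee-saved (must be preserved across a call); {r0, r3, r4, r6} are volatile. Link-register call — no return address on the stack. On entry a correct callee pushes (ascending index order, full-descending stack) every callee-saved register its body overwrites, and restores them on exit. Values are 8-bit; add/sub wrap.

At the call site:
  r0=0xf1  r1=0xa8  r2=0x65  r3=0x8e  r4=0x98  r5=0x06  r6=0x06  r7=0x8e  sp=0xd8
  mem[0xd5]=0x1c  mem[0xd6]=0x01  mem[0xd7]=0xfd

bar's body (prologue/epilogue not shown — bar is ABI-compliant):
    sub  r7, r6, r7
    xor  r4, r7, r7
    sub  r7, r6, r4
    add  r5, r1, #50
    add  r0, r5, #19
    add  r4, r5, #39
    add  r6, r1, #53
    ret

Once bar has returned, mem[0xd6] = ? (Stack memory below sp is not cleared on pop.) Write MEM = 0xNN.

prologue: push r5 → mem[0xd7]=0x06, sp=0xd7
prologue: push r7 → mem[0xd6]=0x8e, sp=0xd6
body[0] sub  r7, r6, r7 → r7=0x78
body[1] xor  r4, r7, r7 → r4=0x00
body[2] sub  r7, r6, r4 → r7=0x06
body[3] add  r5, r1, #50 → r5=0xda
body[4] add  r0, r5, #19 → r0=0xed
body[5] add  r4, r5, #39 → r4=0x01
body[6] add  r6, r1, #53 → r6=0xdd
epilogue: pop r7=0x8e, sp=0xd7
epilogue: pop r5=0x06, sp=0xd8
prologue pushed ['r5', 'r7'] at ['0xd7', '0xd6']

MEM = 0x8e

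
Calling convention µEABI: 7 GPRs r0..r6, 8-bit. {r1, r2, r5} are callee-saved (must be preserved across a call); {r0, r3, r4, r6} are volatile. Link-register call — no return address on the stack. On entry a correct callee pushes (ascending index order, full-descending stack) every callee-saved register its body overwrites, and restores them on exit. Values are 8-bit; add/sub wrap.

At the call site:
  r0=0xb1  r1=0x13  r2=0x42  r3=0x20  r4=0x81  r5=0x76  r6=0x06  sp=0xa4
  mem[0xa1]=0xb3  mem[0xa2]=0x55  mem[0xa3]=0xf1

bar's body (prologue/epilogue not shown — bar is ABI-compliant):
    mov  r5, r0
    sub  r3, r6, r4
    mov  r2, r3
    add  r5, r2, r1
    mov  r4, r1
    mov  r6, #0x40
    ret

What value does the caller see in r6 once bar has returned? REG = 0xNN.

prologue: push r2 -> mem[0xa3]=0x42, sp=0xa3
prologue: push r5 -> mem[0xa2]=0x76, sp=0xa2
body[0] mov  r5, r0 -> r5=0xb1
body[1] sub  r3, r6, r4 -> r3=0x85
body[2] mov  r2, r3 -> r2=0x85
body[3] add  r5, r2, r1 -> r5=0x98
body[4] mov  r4, r1 -> r4=0x13
body[5] mov  r6, #0x40 -> r6=0x40
epilogue: pop r5=0x76, sp=0xa3
epilogue: pop r2=0x42, sp=0xa4
r6 is caller-saved -> body value

REG = 0x40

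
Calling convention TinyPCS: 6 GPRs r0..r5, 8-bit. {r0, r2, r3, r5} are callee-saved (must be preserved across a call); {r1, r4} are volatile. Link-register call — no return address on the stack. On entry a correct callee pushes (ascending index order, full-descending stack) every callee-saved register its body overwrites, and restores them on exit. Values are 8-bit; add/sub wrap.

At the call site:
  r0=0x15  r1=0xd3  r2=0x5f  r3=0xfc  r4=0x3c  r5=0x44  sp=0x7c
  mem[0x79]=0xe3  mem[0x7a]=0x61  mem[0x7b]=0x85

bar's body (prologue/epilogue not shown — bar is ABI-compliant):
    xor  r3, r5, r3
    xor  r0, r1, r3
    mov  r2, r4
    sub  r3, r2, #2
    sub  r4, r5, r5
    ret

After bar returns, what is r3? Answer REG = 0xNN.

prologue: push r0 -> mem[0x7b]=0x15, sp=0x7b
prologue: push r2 -> mem[0x7a]=0x5f, sp=0x7a
prologue: push r3 -> mem[0x79]=0xfc, sp=0x79
body[0] xor  r3, r5, r3 -> r3=0xb8
body[1] xor  r0, r1, r3 -> r0=0x6b
body[2] mov  r2, r4 -> r2=0x3c
body[3] sub  r3, r2, #2 -> r3=0x3a
body[4] sub  r4, r5, r5 -> r4=0x00
epilogue: pop r3=0xfc, sp=0x7a
epilogue: pop r2=0x5f, sp=0x7b
epilogue: pop r0=0x15, sp=0x7c
r3 is callee-saved -> restored

REG = 0xfc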